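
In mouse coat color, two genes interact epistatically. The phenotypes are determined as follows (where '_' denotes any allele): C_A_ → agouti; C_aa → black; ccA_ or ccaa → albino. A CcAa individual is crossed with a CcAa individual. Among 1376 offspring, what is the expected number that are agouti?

Cross: CcAa × CcAa — consider each gene separately:
C gene: Cc × Cc → 1 CC, 2 Cc, 1 cc → 3 C_ : 1 cc (out of 4)
A gene: Aa × Aa → 1 AA, 2 Aa, 1 aa → 3 A_ : 1 aa (out of 4)
Genotype classes (out of 4 × 4 = 16): C_A_ = 3×3 = 9; C_aa = 3×1 = 3; ccA_ = 1×3 = 3; ccaa = 1×1 = 1
Apply the phenotype rules: C_A_ (9) → agouti; C_aa (3) → black; ccA_ (3) + ccaa (1) → albino
Phenotype counts (out of 16): 9 agouti, 3 black, 4 albino
agouti: 9 out of 16 → fraction 9/16
Expected count = 9/16 × 1376 = 774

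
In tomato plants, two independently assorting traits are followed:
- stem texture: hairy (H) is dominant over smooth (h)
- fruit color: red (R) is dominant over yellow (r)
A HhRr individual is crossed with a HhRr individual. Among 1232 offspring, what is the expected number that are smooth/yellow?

Dihybrid cross HhRr × HhRr — consider each gene separately:
stem texture: Hh × Hh → 1 HH, 2 Hh, 1 hh → 3 H_ : 1 hh (out of 4)
fruit color: Rr × Rr → 1 RR, 2 Rr, 1 rr → 3 R_ : 1 rr (out of 4)
Combine (counts out of 4 × 4 = 16): hairy/red (H_R_) = 3×3 = 9; hairy/yellow (H_rr) = 3×1 = 3; smooth/red (hhR_) = 1×3 = 3; smooth/yellow (hhrr) = 1×1 = 1
Phenotype counts (out of 16): 9 hairy/red, 3 hairy/yellow, 3 smooth/red, 1 smooth/yellow
smooth/yellow: 1 out of 16 → fraction 1/16
Expected count = 1/16 × 1232 = 77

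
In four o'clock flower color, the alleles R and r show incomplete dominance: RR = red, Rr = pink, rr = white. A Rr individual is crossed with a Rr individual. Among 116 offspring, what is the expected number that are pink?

Punnett square for Rr × Rr:
Offspring genotypes: 1 RR, 2 Rr, 1 rr
Phenotype counts: 1 red, 2 pink, 1 white
pink: 2 out of 4 → fraction 1/2
Expected count = 1/2 × 116 = 58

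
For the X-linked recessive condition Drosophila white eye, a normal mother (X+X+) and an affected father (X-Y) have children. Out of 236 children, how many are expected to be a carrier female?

Cross: X+X+ × X-Y
Offspring: 2 X+X-, 2 X+Y
Probability of a carrier female: 2/4 = 1/2
Expected count = 1/2 × 236 = 118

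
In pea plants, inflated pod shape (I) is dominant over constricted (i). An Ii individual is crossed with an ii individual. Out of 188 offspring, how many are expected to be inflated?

Punnett square for Ii × ii:
Offspring genotypes: 2 Ii, 2 ii
inflated: 2, constricted: 2
inflated: 2 out of 4 → fraction 1/2
Expected count = 1/2 × 188 = 94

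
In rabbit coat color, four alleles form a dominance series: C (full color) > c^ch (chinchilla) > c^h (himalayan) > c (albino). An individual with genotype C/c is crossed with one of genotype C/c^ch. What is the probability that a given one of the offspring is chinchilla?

Cross: C/c × C/c^ch
Allele dominance: C > c^ch > c^h > c
Offspring genotypes: 1 C/C, 1 C/c^ch, 1 C/c, 1 c^ch/c
Phenotype counts: 3 full color, 1 chinchilla
chinchilla: 1 out of 4
Probability: 1/4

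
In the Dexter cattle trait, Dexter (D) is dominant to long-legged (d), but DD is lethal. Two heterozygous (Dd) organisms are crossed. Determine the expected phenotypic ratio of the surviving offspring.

Cross: Dd × Dd
Punnett square offspring (before lethality): 1 DD, 2 Dd, 1 dd
The DD genotype is lethal (embryos die); surviving offspring: 2 Dd, 1 dd
Ratio: 2 Dexter (short-legged) : 1 long-legged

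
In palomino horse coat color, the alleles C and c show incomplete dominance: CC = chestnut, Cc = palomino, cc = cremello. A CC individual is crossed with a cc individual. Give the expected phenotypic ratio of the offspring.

Punnett square for CC × cc:
Offspring genotypes: 4 Cc
Phenotype counts: 4 palomino
Ratio: all palomino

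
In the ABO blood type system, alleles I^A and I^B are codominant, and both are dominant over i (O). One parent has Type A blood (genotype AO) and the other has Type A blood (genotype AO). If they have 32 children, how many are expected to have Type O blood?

Cross: AO × AO
Possible offspring genotypes: 1 AA, 2 AO, 1 OO
Blood type counts: 3 Type A, 1 Type O
Probability of Type O: 1/4
Expected count = 1/4 × 32 = 8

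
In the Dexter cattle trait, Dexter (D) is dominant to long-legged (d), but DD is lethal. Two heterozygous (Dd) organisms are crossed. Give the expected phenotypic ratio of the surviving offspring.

Cross: Dd × Dd
Punnett square offspring (before lethality): 1 DD, 2 Dd, 1 dd
The DD genotype is lethal (embryos die); surviving offspring: 2 Dd, 1 dd
Ratio: 2 Dexter (short-legged) : 1 long-legged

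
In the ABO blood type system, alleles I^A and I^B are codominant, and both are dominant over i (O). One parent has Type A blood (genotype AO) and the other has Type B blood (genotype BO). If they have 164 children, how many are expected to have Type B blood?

Cross: AO × BO
Possible offspring genotypes: 1 AB, 1 AO, 1 BO, 1 OO
Blood type counts: 1 Type AB, 1 Type A, 1 Type B, 1 Type O
Probability of Type B: 1/4
Expected count = 1/4 × 164 = 41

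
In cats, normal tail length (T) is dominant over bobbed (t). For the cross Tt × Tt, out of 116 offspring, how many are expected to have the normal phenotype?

Punnett square for Tt × Tt:
Offspring genotypes: 1 TT, 2 Tt, 1 tt
Total offspring: 4
Count with target: 3
Probability: 3/4
Expected count = 3/4 × 116 = 87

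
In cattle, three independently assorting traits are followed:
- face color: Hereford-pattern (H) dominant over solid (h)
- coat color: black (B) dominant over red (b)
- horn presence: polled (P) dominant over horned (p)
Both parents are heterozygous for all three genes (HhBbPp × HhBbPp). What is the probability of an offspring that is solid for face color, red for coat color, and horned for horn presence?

Trihybrid cross: HhBbPp × HhBbPp
Each trait segregates independently with a 3:1 phenotypic ratio, so each gene contributes 3/4 (dominant) or 1/4 (recessive).
Target: solid (face color), red (coat color), horned (horn presence)
Probability = product of independent per-trait probabilities
= 1/4 × 1/4 × 1/4 = 1/64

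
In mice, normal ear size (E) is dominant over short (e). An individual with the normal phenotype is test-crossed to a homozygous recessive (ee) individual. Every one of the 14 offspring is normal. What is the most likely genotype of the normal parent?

Test cross: ? × ee
All offspring are normal.
If the unknown parent were heterozygous (Ee), about half of 14 offspring would be short; none are. The unknown parent is most likely homozygous dominant (EE).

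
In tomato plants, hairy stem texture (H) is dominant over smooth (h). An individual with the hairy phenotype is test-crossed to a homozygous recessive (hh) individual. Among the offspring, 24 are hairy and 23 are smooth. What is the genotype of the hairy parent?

Test cross: ? × hh
Offspring: 24 hairy, 23 smooth — approximately 1:1.
A 1:1 ratio in a test cross indicates the unknown parent is heterozygous (Hh).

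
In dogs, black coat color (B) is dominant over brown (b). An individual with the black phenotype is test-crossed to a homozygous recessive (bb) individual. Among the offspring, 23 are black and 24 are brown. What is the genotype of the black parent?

Test cross: ? × bb
Offspring: 23 black, 24 brown — approximately 1:1.
A 1:1 ratio in a test cross indicates the unknown parent is heterozygous (Bb).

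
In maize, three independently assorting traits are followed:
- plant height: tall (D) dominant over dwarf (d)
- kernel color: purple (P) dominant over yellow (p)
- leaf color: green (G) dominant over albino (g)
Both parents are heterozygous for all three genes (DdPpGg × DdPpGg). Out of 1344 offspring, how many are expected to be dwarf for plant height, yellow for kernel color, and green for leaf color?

Trihybrid cross: DdPpGg × DdPpGg
Each trait segregates independently with a 3:1 phenotypic ratio, so each gene contributes 3/4 (dominant) or 1/4 (recessive).
Target: dwarf (plant height), yellow (kernel color), green (leaf color)
Probability = product of independent per-trait probabilities
= 1/4 × 1/4 × 3/4 = 3/64
Expected count = 3/64 × 1344 = 63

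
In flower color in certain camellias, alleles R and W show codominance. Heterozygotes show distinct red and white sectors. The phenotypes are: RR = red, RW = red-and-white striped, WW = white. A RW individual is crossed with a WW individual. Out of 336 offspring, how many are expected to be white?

Punnett square for RW × WW:
Offspring genotypes: 2 RW, 2 WW
Phenotype counts: 2 red-and-white striped, 2 white
white: 2 out of 4 → fraction 1/2
Expected count = 1/2 × 336 = 168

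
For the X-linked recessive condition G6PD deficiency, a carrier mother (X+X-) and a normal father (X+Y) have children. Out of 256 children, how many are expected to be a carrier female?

Cross: X+X- × X+Y
Offspring: 1 X+X+, 1 X+Y, 1 X+X-, 1 X-Y
Probability of a carrier female: 1/4
Expected count = 1/4 × 256 = 64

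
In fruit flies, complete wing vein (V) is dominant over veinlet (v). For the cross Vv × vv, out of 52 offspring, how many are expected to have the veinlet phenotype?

Punnett square for Vv × vv:
Offspring genotypes: 2 Vv, 2 vv
Total offspring: 4
Count with target: 2
Probability: 2/4 = 1/2
Expected count = 1/2 × 52 = 26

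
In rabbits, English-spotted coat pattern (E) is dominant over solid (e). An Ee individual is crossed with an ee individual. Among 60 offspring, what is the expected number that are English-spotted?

Punnett square for Ee × ee:
Offspring genotypes: 2 Ee, 2 ee
English-spotted: 2, solid: 2
English-spotted: 2 out of 4 → fraction 1/2
Expected count = 1/2 × 60 = 30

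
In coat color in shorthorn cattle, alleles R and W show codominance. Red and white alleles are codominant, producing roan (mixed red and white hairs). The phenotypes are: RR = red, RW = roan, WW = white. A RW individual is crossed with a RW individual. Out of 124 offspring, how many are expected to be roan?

Punnett square for RW × RW:
Offspring genotypes: 1 RR, 2 RW, 1 WW
Phenotype counts: 1 red, 2 roan, 1 white
roan: 2 out of 4 → fraction 1/2
Expected count = 1/2 × 124 = 62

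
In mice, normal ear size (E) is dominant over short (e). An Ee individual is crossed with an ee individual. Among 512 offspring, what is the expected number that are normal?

Punnett square for Ee × ee:
Offspring genotypes: 2 Ee, 2 ee
normal: 2, short: 2
normal: 2 out of 4 → fraction 1/2
Expected count = 1/2 × 512 = 256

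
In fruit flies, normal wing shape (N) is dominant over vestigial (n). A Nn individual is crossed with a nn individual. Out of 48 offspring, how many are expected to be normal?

Punnett square for Nn × nn:
Offspring genotypes: 2 Nn, 2 nn
normal: 2, vestigial: 2
normal: 2 out of 4 → fraction 1/2
Expected count = 1/2 × 48 = 24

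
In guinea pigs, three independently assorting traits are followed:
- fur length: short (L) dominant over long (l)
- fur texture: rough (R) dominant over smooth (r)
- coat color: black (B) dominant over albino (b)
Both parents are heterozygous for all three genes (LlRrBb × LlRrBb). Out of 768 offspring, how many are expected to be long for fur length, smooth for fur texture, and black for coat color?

Trihybrid cross: LlRrBb × LlRrBb
Each trait segregates independently with a 3:1 phenotypic ratio, so each gene contributes 3/4 (dominant) or 1/4 (recessive).
Target: long (fur length), smooth (fur texture), black (coat color)
Probability = product of independent per-trait probabilities
= 1/4 × 1/4 × 3/4 = 3/64
Expected count = 3/64 × 768 = 36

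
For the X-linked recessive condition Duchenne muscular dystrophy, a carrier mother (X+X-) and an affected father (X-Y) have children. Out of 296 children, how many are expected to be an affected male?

Cross: X+X- × X-Y
Offspring: 1 X+X-, 1 X+Y, 1 X-X-, 1 X-Y
Probability of an affected male: 1/4
Expected count = 1/4 × 296 = 74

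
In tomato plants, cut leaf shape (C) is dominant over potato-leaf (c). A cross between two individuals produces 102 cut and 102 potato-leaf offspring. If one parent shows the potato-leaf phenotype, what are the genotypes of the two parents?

Observed offspring: 102 cut, 102 potato-leaf
The observed ratio simplifies to 1:1. One parent shows potato-leaf, so its genotype must be cc. A 1:1 offspring split requires the other parent to be heterozygous (Cc).
Parent genotypes: cc × Cc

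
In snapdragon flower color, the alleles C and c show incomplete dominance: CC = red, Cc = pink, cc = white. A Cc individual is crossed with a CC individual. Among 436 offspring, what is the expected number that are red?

Punnett square for Cc × CC:
Offspring genotypes: 2 CC, 2 Cc
Phenotype counts: 2 red, 2 pink
red: 2 out of 4 → fraction 1/2
Expected count = 1/2 × 436 = 218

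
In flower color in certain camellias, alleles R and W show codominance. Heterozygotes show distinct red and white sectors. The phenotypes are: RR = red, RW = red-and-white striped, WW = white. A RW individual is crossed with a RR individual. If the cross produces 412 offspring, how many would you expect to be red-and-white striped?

Punnett square for RW × RR:
Offspring genotypes: 2 RR, 2 RW
Phenotype counts: 2 red, 2 red-and-white striped
red-and-white striped: 2 out of 4 → fraction 1/2
Expected count = 1/2 × 412 = 206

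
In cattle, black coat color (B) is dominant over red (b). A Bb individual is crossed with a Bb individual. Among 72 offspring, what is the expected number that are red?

Punnett square for Bb × Bb:
Offspring genotypes: 1 BB, 2 Bb, 1 bb
black: 3, red: 1
red: 1 out of 4 → fraction 1/4
Expected count = 1/4 × 72 = 18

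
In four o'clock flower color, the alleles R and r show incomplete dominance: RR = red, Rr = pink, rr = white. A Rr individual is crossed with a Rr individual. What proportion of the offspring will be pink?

Punnett square for Rr × Rr:
Offspring genotypes: 1 RR, 2 Rr, 1 rr
Phenotype counts: 1 red, 2 pink, 1 white
pink: 2 out of 4
Probability: 2/4 = 1/2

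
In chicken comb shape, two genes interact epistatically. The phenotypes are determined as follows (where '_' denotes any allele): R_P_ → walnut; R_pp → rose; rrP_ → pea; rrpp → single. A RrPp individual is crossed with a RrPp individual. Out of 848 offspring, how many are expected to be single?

Cross: RrPp × RrPp — consider each gene separately:
R gene: Rr × Rr → 1 RR, 2 Rr, 1 rr → 3 R_ : 1 rr (out of 4)
P gene: Pp × Pp → 1 PP, 2 Pp, 1 pp → 3 P_ : 1 pp (out of 4)
Genotype classes (out of 4 × 4 = 16): R_P_ = 3×3 = 9; R_pp = 3×1 = 3; rrP_ = 1×3 = 3; rrpp = 1×1 = 1
Apply the phenotype rules: R_P_ (9) → walnut; R_pp (3) → rose; rrP_ (3) → pea; rrpp (1) → single
Phenotype counts (out of 16): 9 walnut, 3 rose, 3 pea, 1 single
single: 1 out of 16 → fraction 1/16
Expected count = 1/16 × 848 = 53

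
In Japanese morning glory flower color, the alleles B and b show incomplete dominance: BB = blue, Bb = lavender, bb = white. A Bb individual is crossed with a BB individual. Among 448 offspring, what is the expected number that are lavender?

Punnett square for Bb × BB:
Offspring genotypes: 2 BB, 2 Bb
Phenotype counts: 2 blue, 2 lavender
lavender: 2 out of 4 → fraction 1/2
Expected count = 1/2 × 448 = 224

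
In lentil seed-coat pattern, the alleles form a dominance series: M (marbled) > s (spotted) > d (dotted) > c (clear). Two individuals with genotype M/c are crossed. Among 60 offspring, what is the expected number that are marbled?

Cross: M/c × M/c
Allele dominance: M > s > d > c
Offspring genotypes: 1 M/M, 2 M/c, 1 c/c
Phenotype counts: 3 marbled, 1 clear
marbled: 3 out of 4 → fraction 3/4
Expected count = 3/4 × 60 = 45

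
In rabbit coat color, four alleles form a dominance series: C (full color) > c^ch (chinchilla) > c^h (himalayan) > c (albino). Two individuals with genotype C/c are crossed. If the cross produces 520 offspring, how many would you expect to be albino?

Cross: C/c × C/c
Allele dominance: C > c^ch > c^h > c
Offspring genotypes: 1 C/C, 2 C/c, 1 c/c
Phenotype counts: 3 full color, 1 albino
albino: 1 out of 4 → fraction 1/4
Expected count = 1/4 × 520 = 130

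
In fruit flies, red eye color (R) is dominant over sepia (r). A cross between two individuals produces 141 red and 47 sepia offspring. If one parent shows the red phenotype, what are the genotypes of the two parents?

Observed offspring: 141 red, 47 sepia
The observed ratio simplifies to 3:1. Sepia (rr) offspring appear, so each parent must contribute one r allele. The parent stated to show red carries R, so it is Rr. The other parent is then either Rr or rr: Rr × rr would give a 1:1 split, whereas Rr × Rr gives 3:1 — matching the data. So both parents are heterozygous (Rr × Rr).
Parent genotypes: Rr × Rr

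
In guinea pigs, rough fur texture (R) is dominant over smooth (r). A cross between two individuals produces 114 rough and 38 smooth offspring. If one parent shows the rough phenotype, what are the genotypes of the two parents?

Observed offspring: 114 rough, 38 smooth
The observed ratio simplifies to 3:1. Smooth (rr) offspring appear, so each parent must contribute one r allele. The parent stated to show rough carries R, so it is Rr. The other parent is then either Rr or rr: Rr × rr would give a 1:1 split, whereas Rr × Rr gives 3:1 — matching the data. So both parents are heterozygous (Rr × Rr).
Parent genotypes: Rr × Rr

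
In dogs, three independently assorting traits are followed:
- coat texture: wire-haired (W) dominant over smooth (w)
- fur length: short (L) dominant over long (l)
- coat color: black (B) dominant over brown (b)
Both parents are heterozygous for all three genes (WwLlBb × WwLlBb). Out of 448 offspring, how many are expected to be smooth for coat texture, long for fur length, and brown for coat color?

Trihybrid cross: WwLlBb × WwLlBb
Each trait segregates independently with a 3:1 phenotypic ratio, so each gene contributes 3/4 (dominant) or 1/4 (recessive).
Target: smooth (coat texture), long (fur length), brown (coat color)
Probability = product of independent per-trait probabilities
= 1/4 × 1/4 × 1/4 = 1/64
Expected count = 1/64 × 448 = 7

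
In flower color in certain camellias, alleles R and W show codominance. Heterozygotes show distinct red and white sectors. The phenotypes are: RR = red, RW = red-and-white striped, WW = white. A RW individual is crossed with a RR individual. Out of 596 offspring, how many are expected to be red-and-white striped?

Punnett square for RW × RR:
Offspring genotypes: 2 RR, 2 RW
Phenotype counts: 2 red, 2 red-and-white striped
red-and-white striped: 2 out of 4 → fraction 1/2
Expected count = 1/2 × 596 = 298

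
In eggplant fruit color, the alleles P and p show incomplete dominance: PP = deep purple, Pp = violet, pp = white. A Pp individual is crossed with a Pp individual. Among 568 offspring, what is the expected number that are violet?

Punnett square for Pp × Pp:
Offspring genotypes: 1 PP, 2 Pp, 1 pp
Phenotype counts: 1 deep purple, 2 violet, 1 white
violet: 2 out of 4 → fraction 1/2
Expected count = 1/2 × 568 = 284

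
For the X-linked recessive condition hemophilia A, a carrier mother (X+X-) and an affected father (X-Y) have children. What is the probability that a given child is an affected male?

Cross: X+X- × X-Y
Offspring: 1 X+X-, 1 X+Y, 1 X-X-, 1 X-Y
Probability of an affected male: 1/4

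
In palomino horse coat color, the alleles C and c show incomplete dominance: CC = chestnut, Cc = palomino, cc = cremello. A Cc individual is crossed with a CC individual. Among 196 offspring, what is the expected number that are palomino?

Punnett square for Cc × CC:
Offspring genotypes: 2 CC, 2 Cc
Phenotype counts: 2 chestnut, 2 palomino
palomino: 2 out of 4 → fraction 1/2
Expected count = 1/2 × 196 = 98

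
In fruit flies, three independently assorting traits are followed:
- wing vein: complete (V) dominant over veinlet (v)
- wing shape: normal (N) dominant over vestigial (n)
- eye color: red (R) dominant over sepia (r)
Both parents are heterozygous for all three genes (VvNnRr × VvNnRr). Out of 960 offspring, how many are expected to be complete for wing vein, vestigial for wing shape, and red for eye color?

Trihybrid cross: VvNnRr × VvNnRr
Each trait segregates independently with a 3:1 phenotypic ratio, so each gene contributes 3/4 (dominant) or 1/4 (recessive).
Target: complete (wing vein), vestigial (wing shape), red (eye color)
Probability = product of independent per-trait probabilities
= 3/4 × 1/4 × 3/4 = 9/64
Expected count = 9/64 × 960 = 135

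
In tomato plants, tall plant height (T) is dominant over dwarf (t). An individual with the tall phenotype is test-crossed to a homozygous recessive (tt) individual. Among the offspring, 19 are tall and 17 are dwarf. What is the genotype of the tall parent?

Test cross: ? × tt
Offspring: 19 tall, 17 dwarf — approximately 1:1.
A 1:1 ratio in a test cross indicates the unknown parent is heterozygous (Tt).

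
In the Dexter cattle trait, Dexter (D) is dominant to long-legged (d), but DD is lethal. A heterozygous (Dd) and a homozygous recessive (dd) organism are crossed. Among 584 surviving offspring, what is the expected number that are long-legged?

Cross: Dd × dd
Punnett square offspring (before lethality): 2 Dd, 2 dd
No DD offspring are produced in this cross.
long-legged: 2 out of 4 → fraction 1/2
Expected count = 1/2 × 584 = 292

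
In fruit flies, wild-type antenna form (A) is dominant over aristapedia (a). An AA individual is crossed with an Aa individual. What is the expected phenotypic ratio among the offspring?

Punnett square for AA × Aa:
Offspring genotypes: 2 AA, 2 Aa
wild-type: 4, aristapedia: 0
Ratio: all wild-type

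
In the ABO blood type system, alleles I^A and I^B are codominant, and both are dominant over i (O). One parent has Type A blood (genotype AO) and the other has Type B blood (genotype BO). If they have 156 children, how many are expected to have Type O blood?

Cross: AO × BO
Possible offspring genotypes: 1 AB, 1 AO, 1 BO, 1 OO
Blood type counts: 1 Type AB, 1 Type A, 1 Type B, 1 Type O
Probability of Type O: 1/4
Expected count = 1/4 × 156 = 39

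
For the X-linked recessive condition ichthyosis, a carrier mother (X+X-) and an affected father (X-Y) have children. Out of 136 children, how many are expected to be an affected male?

Cross: X+X- × X-Y
Offspring: 1 X+X-, 1 X+Y, 1 X-X-, 1 X-Y
Probability of an affected male: 1/4
Expected count = 1/4 × 136 = 34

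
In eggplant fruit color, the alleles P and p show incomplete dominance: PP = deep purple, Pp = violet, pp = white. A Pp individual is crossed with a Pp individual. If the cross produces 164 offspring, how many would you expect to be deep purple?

Punnett square for Pp × Pp:
Offspring genotypes: 1 PP, 2 Pp, 1 pp
Phenotype counts: 1 deep purple, 2 violet, 1 white
deep purple: 1 out of 4 → fraction 1/4
Expected count = 1/4 × 164 = 41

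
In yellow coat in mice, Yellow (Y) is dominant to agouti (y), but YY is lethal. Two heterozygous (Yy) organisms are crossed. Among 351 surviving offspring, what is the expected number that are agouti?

Cross: Yy × Yy
Punnett square offspring (before lethality): 1 YY, 2 Yy, 1 yy
The YY genotype is lethal (embryos die); surviving offspring: 2 Yy, 1 yy
agouti: 1 out of 3 → fraction 1/3
Expected count = 1/3 × 351 = 117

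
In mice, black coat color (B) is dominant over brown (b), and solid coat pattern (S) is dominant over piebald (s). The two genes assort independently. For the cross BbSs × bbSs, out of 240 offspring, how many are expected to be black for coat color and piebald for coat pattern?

Dihybrid cross BbSs × bbSs — consider each gene separately:
coat color: Bb × bb → 2 Bb, 2 bb → 2 B_ : 2 bb (out of 4)
coat pattern: Ss × Ss → 1 SS, 2 Ss, 1 ss → 3 S_ : 1 ss (out of 4)
Looking for: black (B_) and piebald (ss)
P(black) = 2/4, P(piebald) = 1/4
P(both) = 2/4 × 1/4 = 2/16 = 1/8
Expected count = 1/8 × 240 = 30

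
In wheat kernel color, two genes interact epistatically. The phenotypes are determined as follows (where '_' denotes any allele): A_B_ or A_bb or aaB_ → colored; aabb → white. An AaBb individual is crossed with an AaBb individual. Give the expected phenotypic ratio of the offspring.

Cross: AaBb × AaBb — consider each gene separately:
A gene: Aa × Aa → 1 AA, 2 Aa, 1 aa → 3 A_ : 1 aa (out of 4)
B gene: Bb × Bb → 1 BB, 2 Bb, 1 bb → 3 B_ : 1 bb (out of 4)
Genotype classes (out of 4 × 4 = 16): A_B_ = 3×3 = 9; A_bb = 3×1 = 3; aaB_ = 1×3 = 3; aabb = 1×1 = 1
Apply the phenotype rules: A_B_ (9) + A_bb (3) + aaB_ (3) → colored; aabb (1) → white
Phenotype counts (out of 16): 15 colored, 1 white
Ratio: 15 colored : 1 white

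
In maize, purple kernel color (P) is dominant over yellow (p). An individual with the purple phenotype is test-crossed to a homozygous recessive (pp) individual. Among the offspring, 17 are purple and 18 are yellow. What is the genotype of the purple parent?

Test cross: ? × pp
Offspring: 17 purple, 18 yellow — approximately 1:1.
A 1:1 ratio in a test cross indicates the unknown parent is heterozygous (Pp).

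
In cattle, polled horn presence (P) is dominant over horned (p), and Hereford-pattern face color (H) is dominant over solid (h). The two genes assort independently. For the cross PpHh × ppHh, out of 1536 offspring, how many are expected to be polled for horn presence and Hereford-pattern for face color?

Dihybrid cross PpHh × ppHh — consider each gene separately:
horn presence: Pp × pp → 2 Pp, 2 pp → 2 P_ : 2 pp (out of 4)
face color: Hh × Hh → 1 HH, 2 Hh, 1 hh → 3 H_ : 1 hh (out of 4)
Looking for: polled (P_) and Hereford-pattern (H_)
P(polled) = 2/4, P(Hereford-pattern) = 3/4
P(both) = 2/4 × 3/4 = 6/16 = 3/8
Expected count = 3/8 × 1536 = 576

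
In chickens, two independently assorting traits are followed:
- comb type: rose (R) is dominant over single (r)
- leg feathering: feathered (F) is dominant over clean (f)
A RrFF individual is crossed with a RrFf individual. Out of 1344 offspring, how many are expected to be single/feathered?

Dihybrid cross RrFF × RrFf — consider each gene separately:
comb type: Rr × Rr → 1 RR, 2 Rr, 1 rr → 3 R_ : 1 rr (out of 4)
leg feathering: FF × Ff → 2 FF, 2 Ff → 4 F_ (out of 4)
Combine (counts out of 4 × 4 = 16): rose/feathered (R_F_) = 3×4 = 12; single/feathered (rrF_) = 1×4 = 4
Phenotype counts (out of 16): 12 rose/feathered, 4 single/feathered
single/feathered: 4 out of 16 → fraction 1/4
Expected count = 1/4 × 1344 = 336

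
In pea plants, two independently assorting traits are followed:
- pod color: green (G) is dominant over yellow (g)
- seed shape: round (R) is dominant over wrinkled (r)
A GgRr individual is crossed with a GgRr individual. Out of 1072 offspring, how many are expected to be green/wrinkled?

Dihybrid cross GgRr × GgRr — consider each gene separately:
pod color: Gg × Gg → 1 GG, 2 Gg, 1 gg → 3 G_ : 1 gg (out of 4)
seed shape: Rr × Rr → 1 RR, 2 Rr, 1 rr → 3 R_ : 1 rr (out of 4)
Combine (counts out of 4 × 4 = 16): green/round (G_R_) = 3×3 = 9; green/wrinkled (G_rr) = 3×1 = 3; yellow/round (ggR_) = 1×3 = 3; yellow/wrinkled (ggrr) = 1×1 = 1
Phenotype counts (out of 16): 9 green/round, 3 green/wrinkled, 3 yellow/round, 1 yellow/wrinkled
green/wrinkled: 3 out of 16 → fraction 3/16
Expected count = 3/16 × 1072 = 201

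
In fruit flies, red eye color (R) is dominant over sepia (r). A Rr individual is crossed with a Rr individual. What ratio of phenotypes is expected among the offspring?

Punnett square for Rr × Rr:
Offspring genotypes: 1 RR, 2 Rr, 1 rr
red: 3, sepia: 1
Ratio: 3:1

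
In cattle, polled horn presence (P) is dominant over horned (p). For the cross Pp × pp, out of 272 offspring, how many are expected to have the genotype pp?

Punnett square for Pp × pp:
Offspring genotypes: 2 Pp, 2 pp
Total offspring: 4
Count with target: 2
Probability: 2/4 = 1/2
Expected count = 1/2 × 272 = 136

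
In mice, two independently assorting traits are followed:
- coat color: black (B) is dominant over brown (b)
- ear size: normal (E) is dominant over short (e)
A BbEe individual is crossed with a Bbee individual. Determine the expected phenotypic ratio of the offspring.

Dihybrid cross BbEe × Bbee — consider each gene separately:
coat color: Bb × Bb → 1 BB, 2 Bb, 1 bb → 3 B_ : 1 bb (out of 4)
ear size: Ee × ee → 2 Ee, 2 ee → 2 E_ : 2 ee (out of 4)
Combine (counts out of 4 × 4 = 16): black/normal (B_E_) = 3×2 = 6; black/short (B_ee) = 3×2 = 6; brown/normal (bbE_) = 1×2 = 2; brown/short (bbee) = 1×2 = 2
Phenotype counts (out of 16): 6 black/normal, 6 black/short, 2 brown/normal, 2 brown/short
Ratio: 3 black/normal : 3 black/short : 1 brown/normal : 1 brown/short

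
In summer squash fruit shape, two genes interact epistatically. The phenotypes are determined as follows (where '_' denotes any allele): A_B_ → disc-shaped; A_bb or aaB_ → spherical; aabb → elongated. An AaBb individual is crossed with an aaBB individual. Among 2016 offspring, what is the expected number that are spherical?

Cross: AaBb × aaBB — consider each gene separately:
A gene: Aa × aa → 2 Aa, 2 aa → 2 A_ : 2 aa (out of 4)
B gene: Bb × BB → 2 BB, 2 Bb → 4 B_ (out of 4)
Genotype classes (out of 4 × 4 = 16): A_B_ = 2×4 = 8; aaB_ = 2×4 = 8
Apply the phenotype rules: A_B_ (8) → disc-shaped; aaB_ (8) → spherical
Phenotype counts (out of 16): 8 disc-shaped, 8 spherical
spherical: 8 out of 16 → fraction 1/2
Expected count = 1/2 × 2016 = 1008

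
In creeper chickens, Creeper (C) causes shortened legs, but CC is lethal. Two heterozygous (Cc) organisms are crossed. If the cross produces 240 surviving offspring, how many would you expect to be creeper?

Cross: Cc × Cc
Punnett square offspring (before lethality): 1 CC, 2 Cc, 1 cc
The CC genotype is lethal (embryos die); surviving offspring: 2 Cc, 1 cc
creeper: 2 out of 3 → fraction 2/3
Expected count = 2/3 × 240 = 160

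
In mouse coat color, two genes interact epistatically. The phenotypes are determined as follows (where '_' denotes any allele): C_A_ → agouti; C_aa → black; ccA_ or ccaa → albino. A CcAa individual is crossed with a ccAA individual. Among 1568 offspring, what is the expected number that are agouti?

Cross: CcAa × ccAA — consider each gene separately:
C gene: Cc × cc → 2 Cc, 2 cc → 2 C_ : 2 cc (out of 4)
A gene: Aa × AA → 2 AA, 2 Aa → 4 A_ (out of 4)
Genotype classes (out of 4 × 4 = 16): C_A_ = 2×4 = 8; ccA_ = 2×4 = 8
Apply the phenotype rules: C_A_ (8) → agouti; ccA_ (8) → albino
Phenotype counts (out of 16): 8 agouti, 8 albino
agouti: 8 out of 16 → fraction 1/2
Expected count = 1/2 × 1568 = 784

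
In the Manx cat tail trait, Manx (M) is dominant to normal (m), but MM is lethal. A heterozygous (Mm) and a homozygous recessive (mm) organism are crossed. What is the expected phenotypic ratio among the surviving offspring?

Cross: Mm × mm
Punnett square offspring (before lethality): 2 Mm, 2 mm
No MM offspring are produced in this cross.
Ratio: 1 Manx (tailless) : 1 normal-tailed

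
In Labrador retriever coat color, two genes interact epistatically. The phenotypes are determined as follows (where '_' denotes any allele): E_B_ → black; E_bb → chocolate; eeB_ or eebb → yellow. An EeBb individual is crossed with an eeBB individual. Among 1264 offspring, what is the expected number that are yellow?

Cross: EeBb × eeBB — consider each gene separately:
E gene: Ee × ee → 2 Ee, 2 ee → 2 E_ : 2 ee (out of 4)
B gene: Bb × BB → 2 BB, 2 Bb → 4 B_ (out of 4)
Genotype classes (out of 4 × 4 = 16): E_B_ = 2×4 = 8; eeB_ = 2×4 = 8
Apply the phenotype rules: E_B_ (8) → black; eeB_ (8) → yellow
Phenotype counts (out of 16): 8 black, 8 yellow
yellow: 8 out of 16 → fraction 1/2
Expected count = 1/2 × 1264 = 632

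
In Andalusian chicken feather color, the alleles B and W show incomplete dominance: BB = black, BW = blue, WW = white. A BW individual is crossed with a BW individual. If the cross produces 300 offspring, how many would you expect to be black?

Punnett square for BW × BW:
Offspring genotypes: 1 BB, 2 BW, 1 WW
Phenotype counts: 1 black, 2 blue, 1 white
black: 1 out of 4 → fraction 1/4
Expected count = 1/4 × 300 = 75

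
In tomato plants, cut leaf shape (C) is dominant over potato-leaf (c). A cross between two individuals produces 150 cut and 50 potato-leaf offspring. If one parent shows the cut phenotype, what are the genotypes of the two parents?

Observed offspring: 150 cut, 50 potato-leaf
The observed ratio simplifies to 3:1. Potato-leaf (cc) offspring appear, so each parent must contribute one c allele. The parent stated to show cut carries C, so it is Cc. The other parent is then either Cc or cc: Cc × cc would give a 1:1 split, whereas Cc × Cc gives 3:1 — matching the data. So both parents are heterozygous (Cc × Cc).
Parent genotypes: Cc × Cc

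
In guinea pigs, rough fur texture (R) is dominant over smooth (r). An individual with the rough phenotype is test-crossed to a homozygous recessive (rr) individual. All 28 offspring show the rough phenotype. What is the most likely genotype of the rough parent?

Test cross: ? × rr
All offspring are rough.
If the unknown parent were heterozygous (Rr), about half of 28 offspring would be smooth; none are. The unknown parent is most likely homozygous dominant (RR).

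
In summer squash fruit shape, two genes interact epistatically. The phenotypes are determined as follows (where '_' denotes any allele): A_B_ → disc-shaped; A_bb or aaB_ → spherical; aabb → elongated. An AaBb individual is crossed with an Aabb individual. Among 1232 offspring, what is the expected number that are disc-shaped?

Cross: AaBb × Aabb — consider each gene separately:
A gene: Aa × Aa → 1 AA, 2 Aa, 1 aa → 3 A_ : 1 aa (out of 4)
B gene: Bb × bb → 2 Bb, 2 bb → 2 B_ : 2 bb (out of 4)
Genotype classes (out of 4 × 4 = 16): A_B_ = 3×2 = 6; A_bb = 3×2 = 6; aaB_ = 1×2 = 2; aabb = 1×2 = 2
Apply the phenotype rules: A_B_ (6) → disc-shaped; A_bb (6) + aaB_ (2) → spherical; aabb (2) → elongated
Phenotype counts (out of 16): 6 disc-shaped, 8 spherical, 2 elongated
disc-shaped: 6 out of 16 → fraction 3/8
Expected count = 3/8 × 1232 = 462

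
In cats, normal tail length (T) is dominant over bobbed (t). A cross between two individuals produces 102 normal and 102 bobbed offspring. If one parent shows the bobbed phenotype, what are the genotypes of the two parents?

Observed offspring: 102 normal, 102 bobbed
The observed ratio simplifies to 1:1. One parent shows bobbed, so its genotype must be tt. A 1:1 offspring split requires the other parent to be heterozygous (Tt).
Parent genotypes: tt × Tt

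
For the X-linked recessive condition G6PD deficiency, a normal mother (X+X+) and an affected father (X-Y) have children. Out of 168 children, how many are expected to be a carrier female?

Cross: X+X+ × X-Y
Offspring: 2 X+X-, 2 X+Y
Probability of a carrier female: 2/4 = 1/2
Expected count = 1/2 × 168 = 84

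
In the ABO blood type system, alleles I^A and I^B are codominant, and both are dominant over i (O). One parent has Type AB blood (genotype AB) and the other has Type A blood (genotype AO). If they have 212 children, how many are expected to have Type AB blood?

Cross: AB × AO
Possible offspring genotypes: 1 AA, 1 AO, 1 AB, 1 BO
Blood type counts: 2 Type A, 1 Type AB, 1 Type B
Probability of Type AB: 1/4
Expected count = 1/4 × 212 = 53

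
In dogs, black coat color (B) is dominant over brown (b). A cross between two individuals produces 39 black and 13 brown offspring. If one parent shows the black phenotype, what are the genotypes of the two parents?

Observed offspring: 39 black, 13 brown
The observed ratio simplifies to 3:1. Brown (bb) offspring appear, so each parent must contribute one b allele. The parent stated to show black carries B, so it is Bb. The other parent is then either Bb or bb: Bb × bb would give a 1:1 split, whereas Bb × Bb gives 3:1 — matching the data. So both parents are heterozygous (Bb × Bb).
Parent genotypes: Bb × Bb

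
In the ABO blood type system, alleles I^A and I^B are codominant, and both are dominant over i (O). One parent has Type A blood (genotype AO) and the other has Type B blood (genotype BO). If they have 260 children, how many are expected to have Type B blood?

Cross: AO × BO
Possible offspring genotypes: 1 AB, 1 AO, 1 BO, 1 OO
Blood type counts: 1 Type AB, 1 Type A, 1 Type B, 1 Type O
Probability of Type B: 1/4
Expected count = 1/4 × 260 = 65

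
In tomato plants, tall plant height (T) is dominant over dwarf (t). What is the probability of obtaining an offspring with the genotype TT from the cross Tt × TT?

Punnett square for Tt × TT:
Offspring genotypes: 2 TT, 2 Tt
Total offspring: 4
Count with target: 2
Probability: 2/4 = 1/2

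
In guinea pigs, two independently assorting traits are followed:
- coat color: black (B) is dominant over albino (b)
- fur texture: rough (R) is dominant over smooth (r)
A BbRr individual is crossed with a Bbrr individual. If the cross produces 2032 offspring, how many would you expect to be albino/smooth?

Dihybrid cross BbRr × Bbrr — consider each gene separately:
coat color: Bb × Bb → 1 BB, 2 Bb, 1 bb → 3 B_ : 1 bb (out of 4)
fur texture: Rr × rr → 2 Rr, 2 rr → 2 R_ : 2 rr (out of 4)
Combine (counts out of 4 × 4 = 16): black/rough (B_R_) = 3×2 = 6; black/smooth (B_rr) = 3×2 = 6; albino/rough (bbR_) = 1×2 = 2; albino/smooth (bbrr) = 1×2 = 2
Phenotype counts (out of 16): 6 black/rough, 6 black/smooth, 2 albino/rough, 2 albino/smooth
albino/smooth: 2 out of 16 → fraction 1/8
Expected count = 1/8 × 2032 = 254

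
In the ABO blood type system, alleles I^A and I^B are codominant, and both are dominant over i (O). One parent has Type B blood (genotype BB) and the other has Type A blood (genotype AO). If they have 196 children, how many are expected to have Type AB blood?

Cross: BB × AO
Possible offspring genotypes: 2 AB, 2 BO
Blood type counts: 2 Type AB, 2 Type B
Probability of Type AB: 2/4 = 1/2
Expected count = 1/2 × 196 = 98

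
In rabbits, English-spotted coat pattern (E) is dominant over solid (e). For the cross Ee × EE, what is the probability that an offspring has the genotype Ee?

Punnett square for Ee × EE:
Offspring genotypes: 2 EE, 2 Ee
Total offspring: 4
Count with target: 2
Probability: 2/4 = 1/2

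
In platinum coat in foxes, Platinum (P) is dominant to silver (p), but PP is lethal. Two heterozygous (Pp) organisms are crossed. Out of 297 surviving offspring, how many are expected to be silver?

Cross: Pp × Pp
Punnett square offspring (before lethality): 1 PP, 2 Pp, 1 pp
The PP genotype is lethal (embryos die); surviving offspring: 2 Pp, 1 pp
silver: 1 out of 3 → fraction 1/3
Expected count = 1/3 × 297 = 99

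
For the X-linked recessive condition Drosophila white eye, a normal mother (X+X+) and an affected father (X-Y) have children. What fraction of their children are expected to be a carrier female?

Cross: X+X+ × X-Y
Offspring: 2 X+X-, 2 X+Y
Probability of a carrier female: 2/4 = 1/2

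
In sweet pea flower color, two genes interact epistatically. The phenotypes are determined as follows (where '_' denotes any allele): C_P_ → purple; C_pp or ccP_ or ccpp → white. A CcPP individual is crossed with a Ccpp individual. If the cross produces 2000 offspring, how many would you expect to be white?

Cross: CcPP × Ccpp — consider each gene separately:
C gene: Cc × Cc → 1 CC, 2 Cc, 1 cc → 3 C_ : 1 cc (out of 4)
P gene: PP × pp → 4 Pp → 4 P_ (out of 4)
Genotype classes (out of 4 × 4 = 16): C_P_ = 3×4 = 12; ccP_ = 1×4 = 4
Apply the phenotype rules: C_P_ (12) → purple; ccP_ (4) → white
Phenotype counts (out of 16): 12 purple, 4 white
white: 4 out of 16 → fraction 1/4
Expected count = 1/4 × 2000 = 500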